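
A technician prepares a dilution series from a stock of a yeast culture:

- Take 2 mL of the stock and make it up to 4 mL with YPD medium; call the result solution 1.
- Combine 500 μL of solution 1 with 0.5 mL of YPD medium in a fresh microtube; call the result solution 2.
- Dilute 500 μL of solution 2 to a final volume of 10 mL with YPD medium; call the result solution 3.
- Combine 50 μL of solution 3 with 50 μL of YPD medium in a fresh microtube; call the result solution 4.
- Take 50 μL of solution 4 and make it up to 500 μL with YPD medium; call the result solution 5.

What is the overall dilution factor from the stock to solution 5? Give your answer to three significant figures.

1.60 × 10^3

Step 1: 2 mL brought to 4 mL → factor 4/2 = 2
Step 2: 500 μL + 0.5 mL = 1000 μL total → factor 1000/500 = 2
Step 3: 500 μL brought to 10 mL → factor 10000/500 = 20
Step 4: 50 μL + 50 μL = 100 μL total → factor 100/50 = 2
Step 5: 50 μL brought to 500 μL → factor 500/50 = 10
Overall dilution factor = 2 × 2 × 20 × 2 × 10 = 1600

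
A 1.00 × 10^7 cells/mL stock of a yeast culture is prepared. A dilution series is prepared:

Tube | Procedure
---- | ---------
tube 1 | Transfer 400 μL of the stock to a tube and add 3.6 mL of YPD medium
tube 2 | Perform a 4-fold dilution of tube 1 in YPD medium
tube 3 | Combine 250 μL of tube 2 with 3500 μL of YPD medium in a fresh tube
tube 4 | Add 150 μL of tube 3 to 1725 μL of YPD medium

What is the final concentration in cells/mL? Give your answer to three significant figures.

Step 1: 400 μL + 3.6 mL = 4000 μL total → factor 4000/400 = 10
Step 2: 4-fold → factor 4
Step 3: 250 μL + 3500 μL = 3750 μL total → factor 3750/250 = 15
Step 4: 150 μL + 1725 μL = 1875 μL total → factor 1875/150 = 12.5
Overall dilution factor = 10 × 4 × 15 × 12.5 = 7500
Final = 1.00 × 10^7 cells/mL / 7500 = 1.33 × 10^3 cells/mL

1.33 × 10^3 cells/mL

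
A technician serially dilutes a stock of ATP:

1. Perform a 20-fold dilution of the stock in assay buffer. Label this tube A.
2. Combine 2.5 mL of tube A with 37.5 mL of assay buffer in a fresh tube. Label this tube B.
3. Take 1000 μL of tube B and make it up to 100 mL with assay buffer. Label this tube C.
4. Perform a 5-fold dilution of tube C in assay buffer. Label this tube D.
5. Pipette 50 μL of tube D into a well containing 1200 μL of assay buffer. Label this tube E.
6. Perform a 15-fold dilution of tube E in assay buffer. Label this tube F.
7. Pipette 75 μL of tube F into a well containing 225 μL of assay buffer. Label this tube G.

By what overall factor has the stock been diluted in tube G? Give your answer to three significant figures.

Step 1: 20-fold → factor 20
Step 2: 2.5 mL + 37.5 mL = 40 mL total → factor 40/2.5 = 16
Step 3: 1000 μL brought to 100 mL → factor 1 × 10^5/1000 = 100
Step 4: 5-fold → factor 5
Step 5: 50 μL + 1200 μL = 1250 μL total → factor 1250/50 = 25
Step 6: 15-fold → factor 15
Step 7: 75 μL + 225 μL = 300 μL total → factor 300/75 = 4
Overall dilution factor = 20 × 16 × 100 × 5 × 25 × 15 × 4 = 2.4 × 10^8

2.40 × 10^8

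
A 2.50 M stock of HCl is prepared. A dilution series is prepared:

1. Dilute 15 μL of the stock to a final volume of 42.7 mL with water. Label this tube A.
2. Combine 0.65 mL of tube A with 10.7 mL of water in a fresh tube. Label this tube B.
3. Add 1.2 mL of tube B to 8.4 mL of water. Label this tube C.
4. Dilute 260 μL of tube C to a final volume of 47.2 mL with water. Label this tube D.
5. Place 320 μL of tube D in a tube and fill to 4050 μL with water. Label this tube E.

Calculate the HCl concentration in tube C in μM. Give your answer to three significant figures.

6.29 μM

Step 1: 15 μL brought to 42.7 mL → factor 42700/15 = 2846.7
Step 2: 0.65 mL + 10.7 mL = 11.35 mL total → factor 11.35/0.65 = 17.462
Step 3: 1.2 mL + 8.4 mL = 9.6 mL total → factor 9.6/1.2 = 8
Dilution factor through tube C = 2846.7 × 17.462 × 8 = 3.9766 × 10^5
[tube C] = 2.50 M / 3.9766 × 10^5 = 6.287 × 10^-6 M = 6.29 μM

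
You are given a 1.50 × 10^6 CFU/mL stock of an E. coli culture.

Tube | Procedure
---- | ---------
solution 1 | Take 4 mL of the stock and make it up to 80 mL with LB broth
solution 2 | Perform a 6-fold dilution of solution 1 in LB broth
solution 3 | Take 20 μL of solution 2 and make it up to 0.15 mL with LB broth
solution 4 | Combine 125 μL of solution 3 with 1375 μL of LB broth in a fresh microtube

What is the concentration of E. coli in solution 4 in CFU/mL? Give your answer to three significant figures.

139 CFU/mL

Step 1: 4 mL brought to 80 mL → factor 80/4 = 20
Step 2: 6-fold → factor 6
Step 3: 20 μL brought to 0.15 mL → factor 150/20 = 7.5
Step 4: 125 μL + 1375 μL = 1500 μL total → factor 1500/125 = 12
Overall dilution factor = 20 × 6 × 7.5 × 12 = 10800
Final = 1.50 × 10^6 CFU/mL / 10800 = 139 CFU/mL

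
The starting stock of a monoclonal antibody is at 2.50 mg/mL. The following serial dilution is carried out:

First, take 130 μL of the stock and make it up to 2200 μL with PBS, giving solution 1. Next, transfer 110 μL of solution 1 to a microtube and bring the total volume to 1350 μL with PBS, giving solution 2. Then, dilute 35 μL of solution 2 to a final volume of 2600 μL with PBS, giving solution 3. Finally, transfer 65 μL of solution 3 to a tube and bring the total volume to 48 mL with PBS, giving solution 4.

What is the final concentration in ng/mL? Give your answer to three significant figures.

Step 1: 130 μL brought to 2200 μL → factor 2200/130 = 16.923
Step 2: 110 μL brought to 1350 μL → factor 1350/110 = 12.273
Step 3: 35 μL brought to 2600 μL → factor 2600/35 = 74.286
Step 4: 65 μL brought to 48 mL → factor 48000/65 = 738.46
Overall dilution factor = 16.923 × 12.273 × 74.286 × 738.46 = 1.1393 × 10^7
Final = 2.50 mg/mL / 1.1393 × 10^7 = 2.194 × 10^-7 mg/mL = 0.219 ng/mL

0.219 ng/mL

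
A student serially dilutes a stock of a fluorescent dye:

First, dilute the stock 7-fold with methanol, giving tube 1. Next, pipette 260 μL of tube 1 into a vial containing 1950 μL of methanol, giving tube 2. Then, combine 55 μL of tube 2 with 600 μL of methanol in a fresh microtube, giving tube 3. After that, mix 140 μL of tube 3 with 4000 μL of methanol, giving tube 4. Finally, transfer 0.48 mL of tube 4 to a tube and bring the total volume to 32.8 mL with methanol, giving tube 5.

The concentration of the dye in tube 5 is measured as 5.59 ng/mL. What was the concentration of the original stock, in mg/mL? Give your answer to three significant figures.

8.00 mg/mL

Step 1: 7-fold → factor 7
Step 2: 260 μL + 1950 μL = 2210 μL total → factor 2210/260 = 8.5
Step 3: 55 μL + 600 μL = 655 μL total → factor 655/55 = 11.909
Step 4: 140 μL + 4000 μL = 4140 μL total → factor 4140/140 = 29.571
Step 5: 0.48 mL brought to 32.8 mL → factor 32.8/0.48 = 68.333
Overall dilution factor = 7 × 8.5 × 11.909 × 29.571 × 68.333 = 1.4319 × 10^6
Stock = 5.59 ng/mL × 1.4319 × 10^6 = 8.004 × 10^6 ng/mL = 8.00 mg/mL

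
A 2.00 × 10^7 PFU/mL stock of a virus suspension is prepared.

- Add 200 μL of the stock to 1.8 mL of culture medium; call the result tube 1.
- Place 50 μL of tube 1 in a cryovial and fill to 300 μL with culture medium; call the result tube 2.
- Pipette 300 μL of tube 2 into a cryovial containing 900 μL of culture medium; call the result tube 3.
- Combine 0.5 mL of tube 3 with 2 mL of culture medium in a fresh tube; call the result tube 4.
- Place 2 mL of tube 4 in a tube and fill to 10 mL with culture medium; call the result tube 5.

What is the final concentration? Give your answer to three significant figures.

Step 1: 200 μL + 1.8 mL = 2000 μL total → factor 2000/200 = 10
Step 2: 50 μL brought to 300 μL → factor 300/50 = 6
Step 3: 300 μL + 900 μL = 1200 μL total → factor 1200/300 = 4
Step 4: 0.5 mL + 2 mL = 2.5 mL total → factor 2.5/0.5 = 5
Step 5: 2 mL brought to 10 mL → factor 10/2 = 5
Overall dilution factor = 10 × 6 × 4 × 5 × 5 = 6000
Final = 2.00 × 10^7 PFU/mL / 6000 = 3.33 × 10^3 PFU/mL

3.33 × 10^3 PFU/mL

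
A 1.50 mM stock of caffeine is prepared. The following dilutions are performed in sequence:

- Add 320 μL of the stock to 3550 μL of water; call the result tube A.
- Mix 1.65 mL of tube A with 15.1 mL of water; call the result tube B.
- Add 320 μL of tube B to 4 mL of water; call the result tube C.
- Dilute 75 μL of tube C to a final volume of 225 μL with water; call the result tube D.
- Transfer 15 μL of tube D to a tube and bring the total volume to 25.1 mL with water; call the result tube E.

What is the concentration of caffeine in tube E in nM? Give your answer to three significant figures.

Step 1: 320 μL + 3550 μL = 3870 μL total → factor 3870/320 = 12.094
Step 2: 1.65 mL + 15.1 mL = 16.75 mL total → factor 16.75/1.65 = 10.152
Step 3: 320 μL + 4 mL = 4320 μL total → factor 4320/320 = 13.5
Step 4: 75 μL brought to 225 μL → factor 225/75 = 3
Step 5: 15 μL brought to 25.1 mL → factor 25100/15 = 1673.3
Overall dilution factor = 12.094 × 10.152 × 13.5 × 3 × 1673.3 = 8.3201 × 10^6
Final = 1.50 mM / 8.3201 × 10^6 = 1.803 × 10^-7 mM = 0.180 nM

0.180 nM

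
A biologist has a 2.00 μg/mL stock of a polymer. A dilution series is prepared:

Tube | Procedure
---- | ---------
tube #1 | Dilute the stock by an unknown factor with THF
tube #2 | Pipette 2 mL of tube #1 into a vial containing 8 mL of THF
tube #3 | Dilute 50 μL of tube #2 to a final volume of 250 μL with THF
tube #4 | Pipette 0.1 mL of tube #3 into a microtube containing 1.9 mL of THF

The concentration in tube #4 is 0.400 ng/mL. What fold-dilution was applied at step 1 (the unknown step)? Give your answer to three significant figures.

10.0-fold

Step 1: unknown factor x
Step 2: 2 mL + 8 mL = 10 mL total → factor 10/2 = 5
Step 3: 50 μL brought to 250 μL → factor 250/50 = 5
Step 4: 0.1 mL + 1.9 mL = 2 mL total → factor 2/0.1 = 20
Product of known-step factors = 500
Overall factor = 2.00 μg/mL / (0.400 ng/mL) = 5000
x = 5000 / 500 = 10.0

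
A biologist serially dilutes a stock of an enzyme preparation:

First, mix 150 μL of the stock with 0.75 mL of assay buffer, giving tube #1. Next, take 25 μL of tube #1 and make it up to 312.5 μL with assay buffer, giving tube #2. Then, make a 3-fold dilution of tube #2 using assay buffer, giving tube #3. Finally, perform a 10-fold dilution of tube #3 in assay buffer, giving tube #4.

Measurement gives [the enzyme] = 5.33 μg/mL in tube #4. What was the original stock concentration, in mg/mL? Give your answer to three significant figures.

Step 1: 150 μL + 0.75 mL = 900 μL total → factor 900/150 = 6
Step 2: 25 μL brought to 312.5 μL → factor 312.5/25 = 12.5
Step 3: 3-fold → factor 3
Step 4: 10-fold → factor 10
Overall dilution factor = 6 × 12.5 × 3 × 10 = 2250
Stock = 5.33 μg/mL × 2250 = 1.199 × 10^4 μg/mL = 12.0 mg/mL

12.0 mg/mL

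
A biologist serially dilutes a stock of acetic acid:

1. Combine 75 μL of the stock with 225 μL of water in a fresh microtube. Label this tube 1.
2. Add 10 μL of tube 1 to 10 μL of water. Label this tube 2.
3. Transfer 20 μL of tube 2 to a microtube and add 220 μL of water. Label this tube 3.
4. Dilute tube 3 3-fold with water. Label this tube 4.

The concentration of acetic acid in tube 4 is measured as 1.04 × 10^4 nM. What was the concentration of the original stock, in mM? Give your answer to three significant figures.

3.00 mM

Step 1: 75 μL + 225 μL = 300 μL total → factor 300/75 = 4
Step 2: 10 μL + 10 μL = 20 μL total → factor 20/10 = 2
Step 3: 20 μL + 220 μL = 240 μL total → factor 240/20 = 12
Step 4: 3-fold → factor 3
Overall dilution factor = 4 × 2 × 12 × 3 = 288
Stock = 1.04 × 10^4 nM × 288 = 2.995 × 10^6 nM = 3.00 mM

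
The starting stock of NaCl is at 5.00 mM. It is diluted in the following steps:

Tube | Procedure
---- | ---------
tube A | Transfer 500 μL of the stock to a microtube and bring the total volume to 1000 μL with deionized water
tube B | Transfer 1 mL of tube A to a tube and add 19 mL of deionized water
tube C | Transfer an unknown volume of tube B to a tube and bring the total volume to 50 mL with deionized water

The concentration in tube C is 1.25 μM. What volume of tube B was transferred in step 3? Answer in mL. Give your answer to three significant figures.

0.500 mL

Step 1: 500 μL brought to 1000 μL → factor 1000/500 = 2
Step 2: 1 mL + 19 mL = 20 mL total → factor 20/1 = 20
Step 3: v brought to 50 mL → factor = 50 mL/v
Product of known-step factors = 40
Overall factor = 5.00 mM / (1.25 μM) = 4000
Step-3 factor = 4000 / 40 = 100
v = 50 mL / 100 = 0.500 mL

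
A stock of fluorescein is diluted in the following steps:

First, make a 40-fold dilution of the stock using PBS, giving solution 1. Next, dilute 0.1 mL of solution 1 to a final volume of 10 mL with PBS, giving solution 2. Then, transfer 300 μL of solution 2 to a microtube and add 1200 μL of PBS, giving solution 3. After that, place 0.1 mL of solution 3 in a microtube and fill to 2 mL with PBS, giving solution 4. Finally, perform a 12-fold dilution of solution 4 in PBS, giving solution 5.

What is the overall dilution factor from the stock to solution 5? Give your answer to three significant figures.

Step 1: 40-fold → factor 40
Step 2: 0.1 mL brought to 10 mL → factor 10/0.1 = 100
Step 3: 300 μL + 1200 μL = 1500 μL total → factor 1500/300 = 5
Step 4: 0.1 mL brought to 2 mL → factor 2/0.1 = 20
Step 5: 12-fold → factor 12
Overall dilution factor = 40 × 100 × 5 × 20 × 12 = 4.8 × 10^6

4.80 × 10^6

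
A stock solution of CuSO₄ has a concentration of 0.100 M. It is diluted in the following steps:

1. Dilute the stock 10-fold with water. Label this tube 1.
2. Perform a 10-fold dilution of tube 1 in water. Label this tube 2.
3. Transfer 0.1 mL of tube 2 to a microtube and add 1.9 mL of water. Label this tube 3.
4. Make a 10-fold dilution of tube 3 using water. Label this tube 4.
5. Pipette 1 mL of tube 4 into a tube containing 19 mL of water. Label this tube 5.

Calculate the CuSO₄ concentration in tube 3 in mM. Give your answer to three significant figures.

0.0500 mM

Step 1: 10-fold → factor 10
Step 2: 10-fold → factor 10
Step 3: 0.1 mL + 1.9 mL = 2 mL total → factor 2/0.1 = 20
Dilution factor through tube 3 = 10 × 10 × 20 = 2000
[tube 3] = 0.100 M / 2000 = 5.000 × 10^-5 M = 0.0500 mM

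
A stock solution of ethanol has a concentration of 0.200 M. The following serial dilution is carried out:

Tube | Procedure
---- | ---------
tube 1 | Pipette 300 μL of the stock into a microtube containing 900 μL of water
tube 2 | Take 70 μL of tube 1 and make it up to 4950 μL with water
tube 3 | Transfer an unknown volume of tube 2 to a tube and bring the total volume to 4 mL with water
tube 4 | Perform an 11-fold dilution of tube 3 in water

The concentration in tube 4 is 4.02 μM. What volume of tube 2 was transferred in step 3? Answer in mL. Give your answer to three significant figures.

Step 1: 300 μL + 900 μL = 1200 μL total → factor 1200/300 = 4
Step 2: 70 μL brought to 4950 μL → factor 4950/70 = 70.714
Step 3: v brought to 4 mL → factor = 4 mL/v
Step 4: 11-fold → factor 11
Product of known-step factors = 3111.4
Overall factor = 0.200 M / (4.02 μM) = 49751
Step-3 factor = 49751 / 3111.4 = 15.99
v = 4 mL / 15.99 = 0.250 mL

0.250 mL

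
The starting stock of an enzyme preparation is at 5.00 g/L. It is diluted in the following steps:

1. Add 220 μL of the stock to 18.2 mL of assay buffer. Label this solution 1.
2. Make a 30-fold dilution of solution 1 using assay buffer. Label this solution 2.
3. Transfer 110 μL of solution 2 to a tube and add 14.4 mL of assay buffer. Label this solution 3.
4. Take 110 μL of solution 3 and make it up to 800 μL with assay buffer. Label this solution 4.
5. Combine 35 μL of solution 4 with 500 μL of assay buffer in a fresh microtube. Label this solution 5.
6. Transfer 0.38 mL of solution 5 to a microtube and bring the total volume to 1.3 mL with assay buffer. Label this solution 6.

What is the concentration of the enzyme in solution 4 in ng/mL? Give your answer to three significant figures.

2.07 ng/mL

Step 1: 220 μL + 18.2 mL = 18420 μL total → factor 18420/220 = 83.727
Step 2: 30-fold → factor 30
Step 3: 110 μL + 14.4 mL = 14510 μL total → factor 14510/110 = 131.91
Step 4: 110 μL brought to 800 μL → factor 800/110 = 7.2727
Dilution factor through solution 4 = 83.727 × 30 × 131.91 × 7.2727 = 2.4097 × 10^6
[solution 4] = 5.00 g/L / 2.4097 × 10^6 = 2.075 × 10^-6 g/L = 2.07 ng/mL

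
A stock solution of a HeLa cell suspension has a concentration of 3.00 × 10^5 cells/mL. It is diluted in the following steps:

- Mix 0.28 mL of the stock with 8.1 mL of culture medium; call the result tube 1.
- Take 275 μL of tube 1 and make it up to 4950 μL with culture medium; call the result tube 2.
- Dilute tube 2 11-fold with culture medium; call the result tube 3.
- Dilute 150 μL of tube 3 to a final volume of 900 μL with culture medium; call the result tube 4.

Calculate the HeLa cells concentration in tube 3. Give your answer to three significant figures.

Step 1: 0.28 mL + 8.1 mL = 8.38 mL total → factor 8.38/0.28 = 29.929
Step 2: 275 μL brought to 4950 μL → factor 4950/275 = 18
Step 3: 11-fold → factor 11
Dilution factor through tube 3 = 29.929 × 18 × 11 = 5925.9
[tube 3] = 3.00 × 10^5 cells/mL / 5925.9 = 50.6 cells/mL

50.6 cells/mL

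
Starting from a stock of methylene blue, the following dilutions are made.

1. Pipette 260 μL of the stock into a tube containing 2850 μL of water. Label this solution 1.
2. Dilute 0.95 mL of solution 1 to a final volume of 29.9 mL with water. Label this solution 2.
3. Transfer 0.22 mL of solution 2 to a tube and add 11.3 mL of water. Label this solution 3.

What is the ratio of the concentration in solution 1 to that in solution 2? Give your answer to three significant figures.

31.5

Step 1: 260 μL + 2850 μL = 3110 μL total → factor 3110/260 = 11.962
Step 2: 0.95 mL brought to 29.9 mL → factor 29.9/0.95 = 31.474
Dilution factor to solution 1 = 11.962; to solution 2 = 376.47
[solution 1]/[solution 2] = (factor to solution 2)/(factor to solution 1) = 376.47/11.962 = 31.5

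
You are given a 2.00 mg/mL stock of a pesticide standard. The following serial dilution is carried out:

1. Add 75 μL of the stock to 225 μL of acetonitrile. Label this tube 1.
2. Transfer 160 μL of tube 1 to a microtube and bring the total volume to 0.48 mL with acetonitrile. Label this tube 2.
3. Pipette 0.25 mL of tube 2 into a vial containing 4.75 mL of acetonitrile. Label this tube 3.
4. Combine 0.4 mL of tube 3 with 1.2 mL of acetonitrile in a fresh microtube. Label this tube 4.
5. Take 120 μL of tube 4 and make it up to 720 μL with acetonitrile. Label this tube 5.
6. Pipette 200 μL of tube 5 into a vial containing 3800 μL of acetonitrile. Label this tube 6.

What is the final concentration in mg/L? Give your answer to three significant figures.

Step 1: 75 μL + 225 μL = 300 μL total → factor 300/75 = 4
Step 2: 160 μL brought to 0.48 mL → factor 480/160 = 3
Step 3: 0.25 mL + 4.75 mL = 5 mL total → factor 5/0.25 = 20
Step 4: 0.4 mL + 1.2 mL = 1.6 mL total → factor 1.6/0.4 = 4
Step 5: 120 μL brought to 720 μL → factor 720/120 = 6
Step 6: 200 μL + 3800 μL = 4000 μL total → factor 4000/200 = 20
Overall dilution factor = 4 × 3 × 20 × 4 × 6 × 20 = 1.152 × 10^5
Final = 2.00 mg/mL / 1.152 × 10^5 = 1.736 × 10^-5 mg/mL = 0.0174 mg/L

0.0174 mg/L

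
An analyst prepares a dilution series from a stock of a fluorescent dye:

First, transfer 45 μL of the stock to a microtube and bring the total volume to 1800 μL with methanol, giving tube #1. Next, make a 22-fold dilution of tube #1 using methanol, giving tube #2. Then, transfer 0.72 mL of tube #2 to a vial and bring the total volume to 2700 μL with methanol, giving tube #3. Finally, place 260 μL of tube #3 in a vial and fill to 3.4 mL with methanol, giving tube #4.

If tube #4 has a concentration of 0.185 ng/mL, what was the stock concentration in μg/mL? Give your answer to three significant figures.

Step 1: 45 μL brought to 1800 μL → factor 1800/45 = 40
Step 2: 22-fold → factor 22
Step 3: 0.72 mL brought to 2700 μL → factor 2.7/0.72 = 3.75
Step 4: 260 μL brought to 3.4 mL → factor 3400/260 = 13.077
Overall dilution factor = 40 × 22 × 3.75 × 13.077 = 43154
Stock = 0.185 ng/mL × 43154 = 7983 ng/mL = 7.98 μg/mL

7.98 μg/mL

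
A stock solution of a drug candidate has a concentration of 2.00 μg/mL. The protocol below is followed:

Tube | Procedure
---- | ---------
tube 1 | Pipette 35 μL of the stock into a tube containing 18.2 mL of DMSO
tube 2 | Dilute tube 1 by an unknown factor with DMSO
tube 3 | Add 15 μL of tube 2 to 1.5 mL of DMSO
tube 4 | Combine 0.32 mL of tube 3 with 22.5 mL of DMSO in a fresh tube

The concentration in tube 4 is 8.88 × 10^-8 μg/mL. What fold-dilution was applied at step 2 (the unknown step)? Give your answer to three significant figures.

Step 1: 35 μL + 18.2 mL = 18235 μL total → factor 18235/35 = 521
Step 2: unknown factor x
Step 3: 15 μL + 1.5 mL = 1515 μL total → factor 1515/15 = 101
Step 4: 0.32 mL + 22.5 mL = 22.82 mL total → factor 22.82/0.32 = 71.312
Product of known-step factors = 3.7525 × 10^6
Overall factor = 2.00 μg/mL / (8.88 × 10^-8 μg/mL) = 2.2523 × 10^7
x = 2.2523 × 10^7 / 3.7525 × 10^6 = 6.00

6.00-fold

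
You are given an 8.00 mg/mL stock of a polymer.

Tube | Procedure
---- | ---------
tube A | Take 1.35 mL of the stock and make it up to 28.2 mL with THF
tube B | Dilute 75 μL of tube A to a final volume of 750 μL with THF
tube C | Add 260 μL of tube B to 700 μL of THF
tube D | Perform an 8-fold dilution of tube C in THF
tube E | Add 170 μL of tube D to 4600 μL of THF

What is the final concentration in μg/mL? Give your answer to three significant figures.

Step 1: 1.35 mL brought to 28.2 mL → factor 28.2/1.35 = 20.889
Step 2: 75 μL brought to 750 μL → factor 750/75 = 10
Step 3: 260 μL + 700 μL = 960 μL total → factor 960/260 = 3.6923
Step 4: 8-fold → factor 8
Step 5: 170 μL + 4600 μL = 4770 μL total → factor 4770/170 = 28.059
Overall dilution factor = 20.889 × 10 × 3.6923 × 8 × 28.059 = 1.7313 × 10^5
Final = 8.00 mg/mL / 1.7313 × 10^5 = 4.621 × 10^-5 mg/mL = 0.0462 μg/mL

0.0462 μg/mL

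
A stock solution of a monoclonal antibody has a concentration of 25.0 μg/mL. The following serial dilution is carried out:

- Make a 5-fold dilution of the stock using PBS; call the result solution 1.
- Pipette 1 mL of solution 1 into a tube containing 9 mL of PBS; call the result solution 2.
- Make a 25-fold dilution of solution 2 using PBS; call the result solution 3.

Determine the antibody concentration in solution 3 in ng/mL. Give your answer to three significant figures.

Step 1: 5-fold → factor 5
Step 2: 1 mL + 9 mL = 10 mL total → factor 10/1 = 10
Step 3: 25-fold → factor 25
Overall dilution factor = 5 × 10 × 25 = 1250
Final = 25.0 μg/mL / 1250 = 0.02000 μg/mL = 20.0 ng/mL

20.0 ng/mL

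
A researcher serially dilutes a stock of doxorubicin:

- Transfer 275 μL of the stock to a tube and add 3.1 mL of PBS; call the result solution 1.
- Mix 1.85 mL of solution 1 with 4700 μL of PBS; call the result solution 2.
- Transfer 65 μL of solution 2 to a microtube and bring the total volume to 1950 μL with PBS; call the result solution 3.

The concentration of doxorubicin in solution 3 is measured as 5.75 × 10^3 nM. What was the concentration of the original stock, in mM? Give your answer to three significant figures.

7.50 mM

Step 1: 275 μL + 3.1 mL = 3375 μL total → factor 3375/275 = 12.273
Step 2: 1.85 mL + 4700 μL = 6.55 mL total → factor 6.55/1.85 = 3.5405
Step 3: 65 μL brought to 1950 μL → factor 1950/65 = 30
Overall dilution factor = 12.273 × 3.5405 × 30 = 1303.6
Stock = 5.75 × 10^3 nM × 1303.6 = 7.495 × 10^6 nM = 7.50 mM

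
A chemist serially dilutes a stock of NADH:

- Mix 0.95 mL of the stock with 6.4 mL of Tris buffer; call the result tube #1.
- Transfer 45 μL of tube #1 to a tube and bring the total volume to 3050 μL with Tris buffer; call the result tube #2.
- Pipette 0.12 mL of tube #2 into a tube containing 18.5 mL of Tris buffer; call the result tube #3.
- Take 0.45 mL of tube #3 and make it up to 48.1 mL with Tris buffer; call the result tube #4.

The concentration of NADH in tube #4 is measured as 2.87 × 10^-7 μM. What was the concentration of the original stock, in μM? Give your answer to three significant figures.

2.50 μM

Step 1: 0.95 mL + 6.4 mL = 7.35 mL total → factor 7.35/0.95 = 7.7368
Step 2: 45 μL brought to 3050 μL → factor 3050/45 = 67.778
Step 3: 0.12 mL + 18.5 mL = 18.62 mL total → factor 18.62/0.12 = 155.17
Step 4: 0.45 mL brought to 48.1 mL → factor 48.1/0.45 = 106.89
Overall dilution factor = 7.7368 × 67.778 × 155.17 × 106.89 = 8.6973 × 10^6
Stock = 2.87 × 10^-7 μM × 8.6973 × 10^6 = 2.50 μM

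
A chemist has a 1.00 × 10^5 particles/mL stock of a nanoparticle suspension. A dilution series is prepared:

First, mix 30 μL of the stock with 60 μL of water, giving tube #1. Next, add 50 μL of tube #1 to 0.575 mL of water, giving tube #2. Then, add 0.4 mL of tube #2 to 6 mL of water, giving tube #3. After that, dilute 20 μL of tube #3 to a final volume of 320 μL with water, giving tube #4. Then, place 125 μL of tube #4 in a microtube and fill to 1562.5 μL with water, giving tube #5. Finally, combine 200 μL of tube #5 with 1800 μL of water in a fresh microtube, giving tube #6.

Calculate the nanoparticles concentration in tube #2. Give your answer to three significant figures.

2.67 × 10^3 particles/mL

Step 1: 30 μL + 60 μL = 90 μL total → factor 90/30 = 3
Step 2: 50 μL + 0.575 mL = 625 μL total → factor 625/50 = 12.5
Dilution factor through tube #2 = 3 × 12.5 = 37.5
[tube #2] = 1.00 × 10^5 particles/mL / 37.5 = 2.67 × 10^3 particles/mL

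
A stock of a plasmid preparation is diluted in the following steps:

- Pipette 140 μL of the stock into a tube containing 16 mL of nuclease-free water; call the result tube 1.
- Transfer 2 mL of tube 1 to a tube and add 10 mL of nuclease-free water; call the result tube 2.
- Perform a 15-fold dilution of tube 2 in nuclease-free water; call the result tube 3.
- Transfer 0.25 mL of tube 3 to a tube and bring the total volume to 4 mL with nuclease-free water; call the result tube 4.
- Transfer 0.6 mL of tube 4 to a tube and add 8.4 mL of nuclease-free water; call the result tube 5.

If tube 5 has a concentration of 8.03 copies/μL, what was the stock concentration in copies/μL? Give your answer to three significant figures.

Step 1: 140 μL + 16 mL = 16140 μL total → factor 16140/140 = 115.29
Step 2: 2 mL + 10 mL = 12 mL total → factor 12/2 = 6
Step 3: 15-fold → factor 15
Step 4: 0.25 mL brought to 4 mL → factor 4/0.25 = 16
Step 5: 0.6 mL + 8.4 mL = 9 mL total → factor 9/0.6 = 15
Overall dilution factor = 115.29 × 6 × 15 × 16 × 15 = 2.4902 × 10^6
Stock = 8.03 copies/μL × 2.4902 × 10^6 = 2.00 × 10^7 copies/μL

2.00 × 10^7 copies/μL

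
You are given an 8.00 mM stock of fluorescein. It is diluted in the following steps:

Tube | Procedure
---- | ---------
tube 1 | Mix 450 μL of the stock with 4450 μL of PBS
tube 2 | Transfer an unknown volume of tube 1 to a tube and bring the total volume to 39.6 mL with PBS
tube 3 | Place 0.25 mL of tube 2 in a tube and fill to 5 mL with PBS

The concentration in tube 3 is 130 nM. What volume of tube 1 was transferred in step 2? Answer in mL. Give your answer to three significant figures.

0.140 mL

Step 1: 450 μL + 4450 μL = 4900 μL total → factor 4900/450 = 10.889
Step 2: v brought to 39.6 mL → factor = 39.6 mL/v
Step 3: 0.25 mL brought to 5 mL → factor 5/0.25 = 20
Product of known-step factors = 217.78
Overall factor = 8.00 mM / (130 nM) = 61538
Step-2 factor = 61538 / 217.78 = 282.57
v = 39.6 mL / 282.57 = 0.140 mL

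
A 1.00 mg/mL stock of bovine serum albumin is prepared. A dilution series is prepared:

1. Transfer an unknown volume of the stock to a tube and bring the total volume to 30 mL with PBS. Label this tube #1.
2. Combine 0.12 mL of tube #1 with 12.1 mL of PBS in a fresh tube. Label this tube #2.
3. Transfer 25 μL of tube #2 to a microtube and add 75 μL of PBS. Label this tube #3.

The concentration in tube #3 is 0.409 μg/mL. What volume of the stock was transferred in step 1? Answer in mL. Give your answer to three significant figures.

5.00 mL

Step 1: v brought to 30 mL → factor = 30 mL/v
Step 2: 0.12 mL + 12.1 mL = 12.22 mL total → factor 12.22/0.12 = 101.83
Step 3: 25 μL + 75 μL = 100 μL total → factor 100/25 = 4
Product of known-step factors = 407.33
Overall factor = 1.00 mg/mL / (0.409 μg/mL) = 2445
Step-1 factor = 2445 / 407.33 = 6.0024
v = 30 mL / 6.0024 = 5.00 mL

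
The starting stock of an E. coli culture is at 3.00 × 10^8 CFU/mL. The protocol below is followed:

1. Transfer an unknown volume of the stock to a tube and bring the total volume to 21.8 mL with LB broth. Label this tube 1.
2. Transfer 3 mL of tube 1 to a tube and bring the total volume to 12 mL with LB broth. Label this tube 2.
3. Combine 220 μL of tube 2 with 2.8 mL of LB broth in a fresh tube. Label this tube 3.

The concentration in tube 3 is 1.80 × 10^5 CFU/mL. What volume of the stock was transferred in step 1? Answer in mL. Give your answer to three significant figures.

0.718 mL

Step 1: v brought to 21.8 mL → factor = 21.8 mL/v
Step 2: 3 mL brought to 12 mL → factor 12/3 = 4
Step 3: 220 μL + 2.8 mL = 3020 μL total → factor 3020/220 = 13.727
Product of known-step factors = 54.909
Overall factor = 3.00 × 10^8 CFU/mL / (1.80 × 10^5 CFU/mL) = 1666.7
Step-1 factor = 1666.7 / 54.909 = 30.353
v = 21.8 mL / 30.353 = 0.718 mL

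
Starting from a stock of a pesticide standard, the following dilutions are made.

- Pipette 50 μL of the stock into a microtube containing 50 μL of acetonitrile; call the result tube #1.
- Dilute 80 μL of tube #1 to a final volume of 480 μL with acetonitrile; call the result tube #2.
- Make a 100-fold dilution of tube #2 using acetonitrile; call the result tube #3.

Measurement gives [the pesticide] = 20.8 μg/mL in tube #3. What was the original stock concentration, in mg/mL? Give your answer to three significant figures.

25.0 mg/mL

Step 1: 50 μL + 50 μL = 100 μL total → factor 100/50 = 2
Step 2: 80 μL brought to 480 μL → factor 480/80 = 6
Step 3: 100-fold → factor 100
Overall dilution factor = 2 × 6 × 100 = 1200
Stock = 20.8 μg/mL × 1200 = 2.496 × 10^4 μg/mL = 25.0 mg/mL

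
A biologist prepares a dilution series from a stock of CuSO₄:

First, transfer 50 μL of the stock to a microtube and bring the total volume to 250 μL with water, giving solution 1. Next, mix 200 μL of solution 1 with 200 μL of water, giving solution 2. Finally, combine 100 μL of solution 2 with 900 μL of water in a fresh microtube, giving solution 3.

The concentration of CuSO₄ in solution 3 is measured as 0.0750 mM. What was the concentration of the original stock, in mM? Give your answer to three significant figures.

Step 1: 50 μL brought to 250 μL → factor 250/50 = 5
Step 2: 200 μL + 200 μL = 400 μL total → factor 400/200 = 2
Step 3: 100 μL + 900 μL = 1000 μL total → factor 1000/100 = 10
Overall dilution factor = 5 × 2 × 10 = 100
Stock = 0.0750 mM × 100 = 7.50 mM

7.50 mM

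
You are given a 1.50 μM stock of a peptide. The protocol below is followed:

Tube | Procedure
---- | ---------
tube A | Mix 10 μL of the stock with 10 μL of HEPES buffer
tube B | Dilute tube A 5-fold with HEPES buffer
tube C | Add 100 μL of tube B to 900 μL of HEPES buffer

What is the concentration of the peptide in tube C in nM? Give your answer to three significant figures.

Step 1: 10 μL + 10 μL = 20 μL total → factor 20/10 = 2
Step 2: 5-fold → factor 5
Step 3: 100 μL + 900 μL = 1000 μL total → factor 1000/100 = 10
Overall dilution factor = 2 × 5 × 10 = 100
Final = 1.50 μM / 100 = 0.01500 μM = 15.0 nM

15.0 nM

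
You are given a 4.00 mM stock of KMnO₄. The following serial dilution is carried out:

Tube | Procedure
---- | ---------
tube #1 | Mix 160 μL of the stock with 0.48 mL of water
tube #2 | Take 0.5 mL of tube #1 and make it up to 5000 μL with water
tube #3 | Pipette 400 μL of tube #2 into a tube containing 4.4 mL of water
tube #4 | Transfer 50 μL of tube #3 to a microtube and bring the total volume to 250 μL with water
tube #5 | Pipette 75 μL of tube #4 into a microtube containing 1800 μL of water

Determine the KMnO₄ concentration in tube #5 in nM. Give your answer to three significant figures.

66.7 nM

Step 1: 160 μL + 0.48 mL = 640 μL total → factor 640/160 = 4
Step 2: 0.5 mL brought to 5000 μL → factor 5/0.5 = 10
Step 3: 400 μL + 4.4 mL = 4800 μL total → factor 4800/400 = 12
Step 4: 50 μL brought to 250 μL → factor 250/50 = 5
Step 5: 75 μL + 1800 μL = 1875 μL total → factor 1875/75 = 25
Overall dilution factor = 4 × 10 × 12 × 5 × 25 = 60000
Final = 4.00 mM / 60000 = 6.667 × 10^-5 mM = 66.7 nM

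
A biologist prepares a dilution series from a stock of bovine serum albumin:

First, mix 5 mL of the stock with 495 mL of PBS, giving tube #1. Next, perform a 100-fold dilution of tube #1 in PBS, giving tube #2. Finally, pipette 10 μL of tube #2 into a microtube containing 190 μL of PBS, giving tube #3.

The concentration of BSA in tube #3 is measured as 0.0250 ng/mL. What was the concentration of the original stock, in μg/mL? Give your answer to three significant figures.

5.00 μg/mL

Step 1: 5 mL + 495 mL = 500 mL total → factor 500/5 = 100
Step 2: 100-fold → factor 100
Step 3: 10 μL + 190 μL = 200 μL total → factor 200/10 = 20
Overall dilution factor = 100 × 100 × 20 = 2 × 10^5
Stock = 0.0250 ng/mL × 2 × 10^5 = 5000 ng/mL = 5.00 μg/mL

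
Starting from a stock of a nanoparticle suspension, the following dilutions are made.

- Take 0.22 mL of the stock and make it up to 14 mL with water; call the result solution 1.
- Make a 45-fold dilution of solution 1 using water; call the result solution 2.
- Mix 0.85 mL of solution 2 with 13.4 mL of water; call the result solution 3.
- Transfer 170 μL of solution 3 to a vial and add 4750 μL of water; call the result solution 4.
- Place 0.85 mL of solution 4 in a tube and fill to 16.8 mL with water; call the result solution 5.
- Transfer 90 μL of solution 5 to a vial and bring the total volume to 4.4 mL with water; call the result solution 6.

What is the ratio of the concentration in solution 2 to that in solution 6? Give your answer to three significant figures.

4.69 × 10^5

Step 1: 0.22 mL brought to 14 mL → factor 14/0.22 = 63.636
Step 2: 45-fold → factor 45
Step 3: 0.85 mL + 13.4 mL = 14.25 mL total → factor 14.25/0.85 = 16.765
Step 4: 170 μL + 4750 μL = 4920 μL total → factor 4920/170 = 28.941
Step 5: 0.85 mL brought to 16.8 mL → factor 16.8/0.85 = 19.765
Step 6: 90 μL brought to 4.4 mL → factor 4400/90 = 48.889
Dilution factor to solution 2 = 2863.6; to solution 6 = 1.3426 × 10^9
[solution 2]/[solution 6] = (factor to solution 6)/(factor to solution 2) = 1.3426 × 10^9/2863.6 = 4.69 × 10^5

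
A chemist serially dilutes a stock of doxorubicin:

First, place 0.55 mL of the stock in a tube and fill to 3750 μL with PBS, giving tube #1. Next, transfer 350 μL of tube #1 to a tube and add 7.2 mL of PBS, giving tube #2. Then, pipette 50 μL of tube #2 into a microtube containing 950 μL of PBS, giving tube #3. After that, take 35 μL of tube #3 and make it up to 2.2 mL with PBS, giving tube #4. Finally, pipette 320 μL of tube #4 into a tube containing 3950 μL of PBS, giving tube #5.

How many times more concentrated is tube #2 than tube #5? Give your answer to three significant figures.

1.68 × 10^4

Step 1: 0.55 mL brought to 3750 μL → factor 3.75/0.55 = 6.8182
Step 2: 350 μL + 7.2 mL = 7550 μL total → factor 7550/350 = 21.571
Step 3: 50 μL + 950 μL = 1000 μL total → factor 1000/50 = 20
Step 4: 35 μL brought to 2.2 mL → factor 2200/35 = 62.857
Step 5: 320 μL + 3950 μL = 4270 μL total → factor 4270/320 = 13.344
Dilution factor to tube #2 = 147.08; to tube #5 = 2.4672 × 10^6
[tube #2]/[tube #5] = (factor to tube #5)/(factor to tube #2) = 2.4672 × 10^6/147.08 = 1.68 × 10^4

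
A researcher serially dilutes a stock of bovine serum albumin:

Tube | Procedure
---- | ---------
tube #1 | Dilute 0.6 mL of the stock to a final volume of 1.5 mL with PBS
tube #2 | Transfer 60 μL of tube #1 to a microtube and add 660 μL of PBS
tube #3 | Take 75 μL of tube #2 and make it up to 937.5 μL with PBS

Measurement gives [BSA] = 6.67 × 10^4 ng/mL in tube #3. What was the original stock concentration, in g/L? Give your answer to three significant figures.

Step 1: 0.6 mL brought to 1.5 mL → factor 1.5/0.6 = 2.5
Step 2: 60 μL + 660 μL = 720 μL total → factor 720/60 = 12
Step 3: 75 μL brought to 937.5 μL → factor 937.5/75 = 12.5
Overall dilution factor = 2.5 × 12 × 12.5 = 375
Stock = 6.67 × 10^4 ng/mL × 375 = 2.501 × 10^7 ng/mL = 25.0 g/L

25.0 g/L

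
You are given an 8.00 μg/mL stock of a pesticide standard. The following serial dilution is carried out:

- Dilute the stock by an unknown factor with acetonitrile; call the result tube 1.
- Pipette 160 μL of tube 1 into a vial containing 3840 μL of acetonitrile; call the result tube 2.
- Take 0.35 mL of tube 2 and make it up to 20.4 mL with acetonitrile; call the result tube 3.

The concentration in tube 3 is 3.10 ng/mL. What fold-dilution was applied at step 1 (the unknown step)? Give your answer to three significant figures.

1.77-fold

Step 1: unknown factor x
Step 2: 160 μL + 3840 μL = 4000 μL total → factor 4000/160 = 25
Step 3: 0.35 mL brought to 20.4 mL → factor 20.4/0.35 = 58.286
Product of known-step factors = 1457.1
Overall factor = 8.00 μg/mL / (3.10 ng/mL) = 2580.6
x = 2580.6 / 1457.1 = 1.77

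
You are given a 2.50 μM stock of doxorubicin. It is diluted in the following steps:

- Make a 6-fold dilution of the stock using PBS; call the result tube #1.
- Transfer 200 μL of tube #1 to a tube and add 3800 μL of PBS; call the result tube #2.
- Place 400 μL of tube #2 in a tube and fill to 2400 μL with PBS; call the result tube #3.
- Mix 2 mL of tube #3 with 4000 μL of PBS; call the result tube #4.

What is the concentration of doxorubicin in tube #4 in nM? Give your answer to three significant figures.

Step 1: 6-fold → factor 6
Step 2: 200 μL + 3800 μL = 4000 μL total → factor 4000/200 = 20
Step 3: 400 μL brought to 2400 μL → factor 2400/400 = 6
Step 4: 2 mL + 4000 μL = 6 mL total → factor 6/2 = 3
Overall dilution factor = 6 × 20 × 6 × 3 = 2160
Final = 2.50 μM / 2160 = 0.001157 μM = 1.16 nM

1.16 nM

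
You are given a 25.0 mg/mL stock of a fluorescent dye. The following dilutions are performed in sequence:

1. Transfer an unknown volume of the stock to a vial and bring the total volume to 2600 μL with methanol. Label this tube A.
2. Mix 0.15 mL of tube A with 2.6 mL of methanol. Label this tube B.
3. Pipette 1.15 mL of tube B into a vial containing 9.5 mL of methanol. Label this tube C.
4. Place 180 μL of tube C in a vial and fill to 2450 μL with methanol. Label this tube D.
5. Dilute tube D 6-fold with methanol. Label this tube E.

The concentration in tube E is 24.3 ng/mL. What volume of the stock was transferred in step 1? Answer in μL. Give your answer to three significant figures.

35.0 μL

Step 1: v brought to 2600 μL → factor = 2600 μL/v
Step 2: 0.15 mL + 2.6 mL = 2.75 mL total → factor 2.75/0.15 = 18.333
Step 3: 1.15 mL + 9.5 mL = 10.65 mL total → factor 10.65/1.15 = 9.2609
Step 4: 180 μL brought to 2450 μL → factor 2450/180 = 13.611
Step 5: 6-fold → factor 6
Product of known-step factors = 13866
Overall factor = 25.0 mg/mL / (24.3 ng/mL) = 1.0288 × 10^6
Step-1 factor = 1.0288 × 10^6 / 13866 = 74.199
v = 2600 μL / 74.199 = 35.0 μL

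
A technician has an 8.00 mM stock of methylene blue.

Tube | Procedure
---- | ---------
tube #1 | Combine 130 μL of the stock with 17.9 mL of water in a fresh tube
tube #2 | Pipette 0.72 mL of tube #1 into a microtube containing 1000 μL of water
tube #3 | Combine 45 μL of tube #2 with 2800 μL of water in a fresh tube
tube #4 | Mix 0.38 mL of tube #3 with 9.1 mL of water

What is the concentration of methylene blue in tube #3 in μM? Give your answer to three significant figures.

0.382 μM

Step 1: 130 μL + 17.9 mL = 18030 μL total → factor 18030/130 = 138.69
Step 2: 0.72 mL + 1000 μL = 1.72 mL total → factor 1.72/0.72 = 2.3889
Step 3: 45 μL + 2800 μL = 2845 μL total → factor 2845/45 = 63.222
Dilution factor through tube #3 = 138.69 × 2.3889 × 63.222 = 20947
[tube #3] = 8.00 mM / 20947 = 0.0003819 mM = 0.382 μM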